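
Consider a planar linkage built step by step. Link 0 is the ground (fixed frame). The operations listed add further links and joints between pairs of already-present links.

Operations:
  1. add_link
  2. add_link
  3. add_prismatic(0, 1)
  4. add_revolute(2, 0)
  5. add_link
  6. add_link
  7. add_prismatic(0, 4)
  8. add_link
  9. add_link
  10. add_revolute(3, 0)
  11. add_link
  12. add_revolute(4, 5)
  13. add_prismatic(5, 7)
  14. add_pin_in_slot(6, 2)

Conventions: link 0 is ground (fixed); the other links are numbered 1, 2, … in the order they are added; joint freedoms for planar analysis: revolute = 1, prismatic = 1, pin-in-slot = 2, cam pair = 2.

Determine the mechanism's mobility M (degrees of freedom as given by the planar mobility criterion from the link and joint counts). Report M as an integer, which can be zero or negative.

ground; <1,0,0>
#1 <2,0,0>
#2 <3,0,0>
P:0↔1 J1 <3,1,0>
R:2↔0 J1 <3,2,0>
#3 <4,2,0>
#4 <5,2,0>
P:0↔4 J1 <5,3,0>
#5 <6,3,0>
#6 <7,3,0>
R:3↔0 J1 <7,4,0>
#7 <8,4,0>
R:4↔5 J1 <8,5,0>
P:5↔7 J1 <8,6,0>
PS:6↔2 J2 <8,6,1>
3×7 − 2×6 − 1×1 = 8

M = 8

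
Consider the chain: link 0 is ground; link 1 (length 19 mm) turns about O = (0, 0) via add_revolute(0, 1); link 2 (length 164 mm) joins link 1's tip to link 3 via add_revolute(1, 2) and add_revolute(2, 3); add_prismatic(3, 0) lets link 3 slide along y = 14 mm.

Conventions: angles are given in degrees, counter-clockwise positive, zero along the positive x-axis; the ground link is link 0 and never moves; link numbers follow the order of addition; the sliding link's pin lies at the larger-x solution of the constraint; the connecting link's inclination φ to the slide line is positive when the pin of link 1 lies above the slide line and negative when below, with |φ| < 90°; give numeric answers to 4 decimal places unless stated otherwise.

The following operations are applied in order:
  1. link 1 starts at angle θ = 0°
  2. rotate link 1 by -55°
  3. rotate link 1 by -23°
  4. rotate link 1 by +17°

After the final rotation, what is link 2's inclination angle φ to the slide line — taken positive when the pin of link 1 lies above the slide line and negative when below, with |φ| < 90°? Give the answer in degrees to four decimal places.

geometry: r = 19 mm, L = 164 mm, e = 14 mm; θ starts at 0°
rotate link 1 by -55°: θ ← 0° -55° = -55°
rotate link 1 by -23°: θ ← -55° -23° = -78°
rotate link 1 by +17°: θ ← -78° +17° = -61°
h = r sin θ − e = -16.617774 − 14 = -30.617774
sin φ = h / L = -30.617774 / 164 = -0.18669375
φ = arcsin(-0.18669375) = -10.759898°

-10.7599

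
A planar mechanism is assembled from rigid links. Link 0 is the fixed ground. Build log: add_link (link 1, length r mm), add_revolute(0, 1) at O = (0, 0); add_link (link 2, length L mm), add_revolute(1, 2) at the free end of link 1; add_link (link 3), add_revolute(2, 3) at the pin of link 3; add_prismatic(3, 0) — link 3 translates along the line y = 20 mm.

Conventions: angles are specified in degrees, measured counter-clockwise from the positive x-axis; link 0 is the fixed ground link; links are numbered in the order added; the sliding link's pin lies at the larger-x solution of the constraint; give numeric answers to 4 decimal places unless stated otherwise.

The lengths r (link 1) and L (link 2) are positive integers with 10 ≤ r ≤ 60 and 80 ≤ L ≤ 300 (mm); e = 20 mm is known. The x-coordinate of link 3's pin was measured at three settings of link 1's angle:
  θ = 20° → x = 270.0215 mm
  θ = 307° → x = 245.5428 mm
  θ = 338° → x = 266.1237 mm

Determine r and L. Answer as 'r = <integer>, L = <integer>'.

constraint per measurement: (x − r cos θ)² + (r sin θ − e)² = L²
subtracting the θ₁ and θ₂ equations cancels the r² and L² terms:
r = (x₁² − x₂²) / (2[(x₁cos θ₁ + e sin θ₁) − (x₂cos θ₂ + e sin θ₂)]) = 49.0000 → r = 49
L² = (x₁ − r cos θ₁)² + (r sin θ₁ − e)² = 50176.0043 → L = 224.0000 → L = 224
check at θ₃=338°: x = 266.1237 (printed 266.1237) ✓

r = 49, L = 224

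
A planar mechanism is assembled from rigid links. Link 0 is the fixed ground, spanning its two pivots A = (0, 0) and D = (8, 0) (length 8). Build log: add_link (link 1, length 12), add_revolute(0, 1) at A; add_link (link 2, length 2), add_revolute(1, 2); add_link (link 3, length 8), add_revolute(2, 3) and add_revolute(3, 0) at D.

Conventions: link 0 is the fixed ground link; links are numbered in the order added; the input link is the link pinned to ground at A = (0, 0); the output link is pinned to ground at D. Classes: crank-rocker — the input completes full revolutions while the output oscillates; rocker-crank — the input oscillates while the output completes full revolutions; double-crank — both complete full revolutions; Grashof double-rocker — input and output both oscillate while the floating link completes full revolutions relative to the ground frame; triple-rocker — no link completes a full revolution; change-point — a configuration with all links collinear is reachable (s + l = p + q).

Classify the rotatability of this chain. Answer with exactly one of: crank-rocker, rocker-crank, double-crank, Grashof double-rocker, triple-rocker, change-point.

lengths: ground=8, input=12, coupler=2, output=8
sorted: s=2 (shortest), l=12 (longest), p+q=16
s + l = 14 vs p + q = 16
s + l < p + q (Grashof) with shortest = coupler link → Grashof double-rocker

Grashof double-rocker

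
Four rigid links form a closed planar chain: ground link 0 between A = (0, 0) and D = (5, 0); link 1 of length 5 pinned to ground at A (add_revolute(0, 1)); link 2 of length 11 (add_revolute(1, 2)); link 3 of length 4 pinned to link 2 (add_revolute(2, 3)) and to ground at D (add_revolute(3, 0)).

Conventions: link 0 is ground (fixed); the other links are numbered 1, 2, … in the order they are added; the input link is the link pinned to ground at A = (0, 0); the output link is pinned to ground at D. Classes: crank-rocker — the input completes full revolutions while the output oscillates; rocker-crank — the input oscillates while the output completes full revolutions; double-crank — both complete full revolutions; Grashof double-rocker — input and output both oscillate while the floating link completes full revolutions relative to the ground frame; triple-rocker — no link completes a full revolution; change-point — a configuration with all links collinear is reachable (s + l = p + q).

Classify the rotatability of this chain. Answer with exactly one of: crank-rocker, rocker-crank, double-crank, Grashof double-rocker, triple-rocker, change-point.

lengths: ground=5, input=5, coupler=11, output=4
sorted: s=4 (shortest), l=11 (longest), p+q=10
s + l = 15 vs p + q = 10
s + l > p + q → non-Grashof → no link fully rotates → triple-rocker

triple-rocker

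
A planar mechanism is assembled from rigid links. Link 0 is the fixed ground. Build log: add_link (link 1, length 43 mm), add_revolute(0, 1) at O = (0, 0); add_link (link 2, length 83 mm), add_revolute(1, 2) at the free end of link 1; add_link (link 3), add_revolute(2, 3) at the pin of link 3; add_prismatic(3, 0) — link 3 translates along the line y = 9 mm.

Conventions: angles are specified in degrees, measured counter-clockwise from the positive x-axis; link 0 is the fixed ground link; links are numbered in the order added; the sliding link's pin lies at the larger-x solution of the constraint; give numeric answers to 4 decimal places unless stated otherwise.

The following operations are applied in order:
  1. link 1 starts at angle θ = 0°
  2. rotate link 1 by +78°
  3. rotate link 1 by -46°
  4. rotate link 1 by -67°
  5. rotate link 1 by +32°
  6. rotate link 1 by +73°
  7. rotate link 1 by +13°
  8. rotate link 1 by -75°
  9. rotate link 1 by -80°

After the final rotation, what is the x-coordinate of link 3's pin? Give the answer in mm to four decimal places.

geometry: r = 43 mm, L = 83 mm, e = 9 mm; θ starts at 0°
rotate link 1 by +78°: θ ← 0° +78° = 78°
rotate link 1 by -46°: θ ← 78° -46° = 32°
rotate link 1 by -67°: θ ← 32° -67° = -35°
rotate link 1 by +32°: θ ← -35° +32° = -3°
rotate link 1 by +73°: θ ← -3° +73° = 70°
rotate link 1 by +13°: θ ← 70° +13° = 83°
rotate link 1 by -75°: θ ← 83° -75° = 8°
rotate link 1 by -80°: θ ← 8° -80° = -72°
crank pin P = (r cos θ, r sin θ) = (13.287731, -40.895430)
h = r sin θ − e = -40.895430 − 9 = -49.895430
x = r cos θ + √(L² − h²) = 13.287731 + 66.328320 = 79.616051

79.6161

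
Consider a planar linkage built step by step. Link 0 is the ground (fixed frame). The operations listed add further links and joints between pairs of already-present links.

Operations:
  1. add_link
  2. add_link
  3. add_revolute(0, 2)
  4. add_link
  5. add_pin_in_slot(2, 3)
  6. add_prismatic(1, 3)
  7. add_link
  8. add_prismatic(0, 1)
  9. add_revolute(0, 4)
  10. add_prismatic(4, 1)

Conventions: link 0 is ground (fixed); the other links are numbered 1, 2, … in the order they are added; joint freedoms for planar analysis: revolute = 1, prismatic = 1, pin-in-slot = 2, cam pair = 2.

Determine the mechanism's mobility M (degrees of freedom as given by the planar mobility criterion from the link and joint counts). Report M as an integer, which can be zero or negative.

L=1 J1=0 J2=0
add link → L=2 J1=0 J2=0
add link → L=3 J1=0 J2=0
R@0,2 dof=1 J1 → L=3 J1=1 J2=0
add link → L=4 J1=1 J2=0
PS@2,3 dof=2 J2 → L=4 J1=1 J2=1
P@1,3 dof=1 J1 → L=4 J1=2 J2=1
add link → L=5 J1=2 J2=1
P@0,1 dof=1 J1 → L=5 J1=3 J2=1
R@0,4 dof=1 J1 → L=5 J1=4 J2=1
P@4,1 dof=1 J1 → L=5 J1=5 J2=1
M=3(L−1)−2J1−J2=3·4−2·5−1=1

M = 1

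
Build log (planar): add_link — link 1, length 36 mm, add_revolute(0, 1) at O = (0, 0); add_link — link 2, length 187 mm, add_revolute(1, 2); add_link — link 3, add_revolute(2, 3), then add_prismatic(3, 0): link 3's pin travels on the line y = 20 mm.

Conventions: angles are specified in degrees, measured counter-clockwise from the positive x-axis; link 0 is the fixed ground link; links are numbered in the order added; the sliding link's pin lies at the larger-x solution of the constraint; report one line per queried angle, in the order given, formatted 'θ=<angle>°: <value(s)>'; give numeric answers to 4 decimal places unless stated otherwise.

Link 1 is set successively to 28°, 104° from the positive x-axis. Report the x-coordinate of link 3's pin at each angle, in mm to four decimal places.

geometry: r = 36 mm, L = 187 mm, e = 20 mm
θ=28°: crank pin P = (r cos θ, r sin θ) = (31.786113, 16.900976)
θ=28°: h = r sin θ − e = 16.900976 − 20 = -3.099024
θ=28°: x = r cos θ + √(L² − h²) = 31.786113 + 186.974319 = 218.760433
θ=104°: crank pin P = (r cos θ, r sin θ) = (-8.709188, 34.930646)
θ=104°: h = r sin θ − e = 34.930646 − 20 = 14.930646
θ=104°: x = r cos θ + √(L² − h²) = -8.709188 + 186.402993 = 177.693805

θ=28°: 218.7604
θ=104°: 177.6938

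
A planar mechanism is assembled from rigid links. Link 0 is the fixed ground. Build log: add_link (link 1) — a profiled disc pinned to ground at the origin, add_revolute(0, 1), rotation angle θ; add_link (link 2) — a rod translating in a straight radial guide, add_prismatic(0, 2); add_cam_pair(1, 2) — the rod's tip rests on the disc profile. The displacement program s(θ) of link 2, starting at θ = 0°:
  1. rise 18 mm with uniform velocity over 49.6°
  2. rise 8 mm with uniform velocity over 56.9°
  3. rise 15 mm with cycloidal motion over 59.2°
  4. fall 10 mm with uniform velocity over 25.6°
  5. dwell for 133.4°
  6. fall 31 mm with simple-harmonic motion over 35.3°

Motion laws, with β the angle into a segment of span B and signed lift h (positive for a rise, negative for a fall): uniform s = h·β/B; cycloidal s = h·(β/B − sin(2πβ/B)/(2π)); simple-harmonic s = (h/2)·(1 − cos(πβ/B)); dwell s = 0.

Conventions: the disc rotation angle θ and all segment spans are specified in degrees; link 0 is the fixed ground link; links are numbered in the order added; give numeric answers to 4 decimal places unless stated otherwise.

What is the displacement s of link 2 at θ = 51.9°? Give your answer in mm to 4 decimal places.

seg 1 [0°–49.6°] uniform, h=18: full span → s += 18 → s = 18.0000
seg 2 [49.6°–106.5°] uniform, h=8: θ=51.9° here. β=2.3, B=56.9. 8·2.3/56.9 = 0.3234 → s = 18.3234

18.3234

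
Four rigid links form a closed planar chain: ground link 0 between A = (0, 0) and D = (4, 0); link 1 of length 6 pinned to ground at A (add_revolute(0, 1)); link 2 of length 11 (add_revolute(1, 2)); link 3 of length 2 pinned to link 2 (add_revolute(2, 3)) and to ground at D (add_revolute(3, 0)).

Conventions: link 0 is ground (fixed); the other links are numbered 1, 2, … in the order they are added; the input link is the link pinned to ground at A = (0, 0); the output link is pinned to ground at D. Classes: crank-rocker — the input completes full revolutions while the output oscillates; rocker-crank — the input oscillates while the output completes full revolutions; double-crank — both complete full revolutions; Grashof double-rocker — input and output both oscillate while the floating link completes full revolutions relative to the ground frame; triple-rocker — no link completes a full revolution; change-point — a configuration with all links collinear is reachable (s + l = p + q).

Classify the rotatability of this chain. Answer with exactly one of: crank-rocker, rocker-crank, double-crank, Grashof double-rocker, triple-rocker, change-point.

lengths: ground=4, input=6, coupler=11, output=2
sorted: s=2 (shortest), l=11 (longest), p+q=10
s + l = 13 vs p + q = 10
s + l > p + q → non-Grashof → no link fully rotates → triple-rocker

triple-rocker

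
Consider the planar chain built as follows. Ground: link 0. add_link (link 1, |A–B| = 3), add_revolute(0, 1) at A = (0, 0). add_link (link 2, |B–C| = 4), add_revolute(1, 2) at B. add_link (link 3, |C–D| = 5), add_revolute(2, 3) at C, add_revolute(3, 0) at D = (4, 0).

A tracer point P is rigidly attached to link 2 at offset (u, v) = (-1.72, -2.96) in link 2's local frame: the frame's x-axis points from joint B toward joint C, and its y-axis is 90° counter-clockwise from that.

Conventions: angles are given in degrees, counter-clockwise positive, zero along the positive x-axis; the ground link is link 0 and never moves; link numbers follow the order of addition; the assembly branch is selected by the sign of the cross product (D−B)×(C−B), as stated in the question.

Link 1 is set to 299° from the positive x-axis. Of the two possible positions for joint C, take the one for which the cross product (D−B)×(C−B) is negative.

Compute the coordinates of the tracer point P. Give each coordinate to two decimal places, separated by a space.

A=(0,0), D=(4.00,0)
B = A + 3.00·(cos299°, sin299°) = (1.4544, -2.6239)
|BD| = 3.6558
circle(B,4.00) ∩ circle(D,5.00): a=0.5969, h=3.9552
  candidates: C₊=(-0.9687,0.5587) cross=14.459; C₋=(4.7089,-4.9495) cross=-14.459
  branch - wants cross < 0 → take C=(4.7089,-4.9495) (cross=-14.459)
ex = (C−B)/|BC| = (0.8136,-0.5814); ey = (0.5814,0.8136)
P = B + -1.72·ex + -2.96·ey = (-1.6660,-4.0321)

-1.67 -4.03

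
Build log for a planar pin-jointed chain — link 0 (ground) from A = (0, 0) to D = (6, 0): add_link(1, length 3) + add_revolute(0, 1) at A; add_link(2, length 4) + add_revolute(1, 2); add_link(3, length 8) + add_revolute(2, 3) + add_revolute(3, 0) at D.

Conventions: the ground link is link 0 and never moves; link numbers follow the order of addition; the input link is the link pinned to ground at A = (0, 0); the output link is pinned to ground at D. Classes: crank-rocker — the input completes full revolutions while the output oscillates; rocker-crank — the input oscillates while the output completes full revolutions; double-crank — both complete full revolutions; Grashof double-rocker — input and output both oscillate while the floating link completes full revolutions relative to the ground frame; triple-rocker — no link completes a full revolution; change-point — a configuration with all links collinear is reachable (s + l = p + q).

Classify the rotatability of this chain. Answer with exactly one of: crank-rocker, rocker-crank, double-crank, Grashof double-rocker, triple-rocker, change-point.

lengths: ground=6, input=3, coupler=4, output=8
sorted: s=3 (shortest), l=8 (longest), p+q=10
s + l = 11 vs p + q = 10
s + l > p + q → non-Grashof → no link fully rotates → triple-rocker

triple-rocker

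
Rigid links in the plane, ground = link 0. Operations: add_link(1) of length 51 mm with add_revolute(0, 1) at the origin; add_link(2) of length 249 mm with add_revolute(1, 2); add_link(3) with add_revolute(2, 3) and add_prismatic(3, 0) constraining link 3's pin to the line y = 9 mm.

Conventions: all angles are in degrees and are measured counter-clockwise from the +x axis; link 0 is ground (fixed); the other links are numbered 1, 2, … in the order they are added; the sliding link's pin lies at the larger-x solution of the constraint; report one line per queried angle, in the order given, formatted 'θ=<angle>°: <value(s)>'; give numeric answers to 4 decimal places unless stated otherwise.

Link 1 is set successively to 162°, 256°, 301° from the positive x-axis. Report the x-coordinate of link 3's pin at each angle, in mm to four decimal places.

geometry: r = 51 mm, L = 249 mm, e = 9 mm
θ=162°: crank pin P = (r cos θ, r sin θ) = (-48.503882, 15.759867)
θ=162°: h = r sin θ − e = 15.759867 − 9 = 6.759867
θ=162°: x = r cos θ + √(L² − h²) = -48.503882 + 248.908224 = 200.404342
θ=256°: crank pin P = (r cos θ, r sin θ) = (-12.338017, -49.485082)
θ=256°: h = r sin θ − e = -49.485082 − 9 = -58.485082
θ=256°: x = r cos θ + √(L² − h²) = -12.338017 + 242.034079 = 229.696062
θ=301°: crank pin P = (r cos θ, r sin θ) = (26.266942, -43.715532)
θ=301°: h = r sin θ − e = -43.715532 − 9 = -52.715532
θ=301°: x = r cos θ + √(L² − h²) = 26.266942 + 243.355856 = 269.622798

θ=162°: 200.4043
θ=256°: 229.6961
θ=301°: 269.6228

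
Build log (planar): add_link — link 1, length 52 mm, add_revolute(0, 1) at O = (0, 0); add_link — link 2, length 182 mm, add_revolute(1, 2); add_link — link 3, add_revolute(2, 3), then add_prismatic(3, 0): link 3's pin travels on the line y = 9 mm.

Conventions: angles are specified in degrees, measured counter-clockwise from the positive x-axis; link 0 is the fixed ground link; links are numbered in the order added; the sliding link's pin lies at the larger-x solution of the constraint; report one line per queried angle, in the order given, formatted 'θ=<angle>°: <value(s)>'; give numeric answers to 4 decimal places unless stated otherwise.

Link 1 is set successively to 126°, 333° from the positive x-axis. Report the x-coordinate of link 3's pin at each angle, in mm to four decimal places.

geometry: r = 52 mm, L = 182 mm, e = 9 mm
θ=126°: crank pin P = (r cos θ, r sin θ) = (-30.564833, 42.068884)
θ=126°: h = r sin θ − e = 42.068884 − 9 = 33.068884
θ=126°: x = r cos θ + √(L² − h²) = -30.564833 + 178.970525 = 148.405692
θ=333°: crank pin P = (r cos θ, r sin θ) = (46.332339, -23.607506)
θ=333°: h = r sin θ − e = -23.607506 − 9 = -32.607506
θ=333°: x = r cos θ + √(L² − h²) = 46.332339 + 179.055161 = 225.387500

θ=126°: 148.4057
θ=333°: 225.3875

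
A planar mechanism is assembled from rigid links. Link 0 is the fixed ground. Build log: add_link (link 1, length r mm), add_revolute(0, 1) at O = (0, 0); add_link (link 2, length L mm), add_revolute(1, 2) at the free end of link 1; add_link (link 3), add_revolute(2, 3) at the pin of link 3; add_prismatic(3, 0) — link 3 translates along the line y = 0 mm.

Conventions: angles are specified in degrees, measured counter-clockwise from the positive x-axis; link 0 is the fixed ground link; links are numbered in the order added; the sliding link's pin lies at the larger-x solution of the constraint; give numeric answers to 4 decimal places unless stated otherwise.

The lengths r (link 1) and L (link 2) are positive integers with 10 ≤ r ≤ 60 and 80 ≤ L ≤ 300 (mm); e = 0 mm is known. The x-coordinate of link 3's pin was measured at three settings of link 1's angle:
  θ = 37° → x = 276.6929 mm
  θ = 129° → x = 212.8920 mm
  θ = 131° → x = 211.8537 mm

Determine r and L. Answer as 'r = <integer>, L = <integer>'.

constraint per measurement: (x − r cos θ)² + (r sin θ − e)² = L²
subtracting the θ₁ and θ₂ equations cancels the r² and L² terms:
r = (x₁² − x₂²) / (2[(x₁cos θ₁ + e sin θ₁) − (x₂cos θ₂ + e sin θ₂)]) = 44.0000 → r = 44
L² = (x₁ − r cos θ₁)² + (r sin θ₁ − e)² = 59049.0047 → L = 243.0000 → L = 243
check at θ₃=131°: x = 211.8537 (printed 211.8537) ✓

r = 44, L = 243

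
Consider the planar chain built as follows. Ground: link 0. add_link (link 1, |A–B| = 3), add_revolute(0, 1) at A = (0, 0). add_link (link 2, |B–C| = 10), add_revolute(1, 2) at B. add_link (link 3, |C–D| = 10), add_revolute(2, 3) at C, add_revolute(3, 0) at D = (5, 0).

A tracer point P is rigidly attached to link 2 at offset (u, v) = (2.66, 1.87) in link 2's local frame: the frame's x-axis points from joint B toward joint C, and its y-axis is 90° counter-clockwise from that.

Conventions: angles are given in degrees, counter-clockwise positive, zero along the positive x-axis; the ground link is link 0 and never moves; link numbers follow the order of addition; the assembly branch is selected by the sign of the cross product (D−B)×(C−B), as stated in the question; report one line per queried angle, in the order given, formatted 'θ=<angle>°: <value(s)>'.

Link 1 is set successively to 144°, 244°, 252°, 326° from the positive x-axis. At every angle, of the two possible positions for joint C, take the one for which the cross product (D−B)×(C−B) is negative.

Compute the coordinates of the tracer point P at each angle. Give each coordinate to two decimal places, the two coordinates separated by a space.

A=(0,0), D=(5.00,0)
θ=144°: B = A + 3.00·(cos144°, sin144°) = (-2.4271, 1.7634)
θ=144°: |BD| = 7.6335
θ=144°: circle(B,10.00) ∩ circle(D,10.00): a=3.8168, h=9.2430
θ=144°:   candidates: C₊=(3.4216,9.8746) cross=70.556; C₋=(-0.8487,-8.1113) cross=-70.556
θ=144°:   branch - wants cross < 0 → take C=(-0.8487,-8.1113) (cross=-70.556)
θ=144°: ex = (C−B)/|BC| = (0.1578,-0.9875); ey = (0.9875,0.1578)
θ=144°: P = B + 2.66·ex + 1.87·ey = (-0.1606,-0.5681)
θ=244°: B = A + 3.00·(cos244°, sin244°) = (-1.3151, -2.6964)
θ=244°: |BD| = 6.8667
θ=244°: circle(B,10.00) ∩ circle(D,10.00): a=3.4333, h=9.3921
θ=244°:   candidates: C₊=(-1.8456,7.2895) cross=64.493; C₋=(5.5305,-9.9859) cross=-64.493
θ=244°:   branch - wants cross < 0 → take C=(5.5305,-9.9859) (cross=-64.493)
θ=244°: ex = (C−B)/|BC| = (0.6846,-0.7290); ey = (0.7290,0.6846)
θ=244°: P = B + 2.66·ex + 1.87·ey = (1.8690,-3.3553)
θ=252°: B = A + 3.00·(cos252°, sin252°) = (-0.9271, -2.8532)
θ=252°: |BD| = 6.5780
θ=252°: circle(B,10.00) ∩ circle(D,10.00): a=3.2890, h=9.4436
θ=252°:   candidates: C₊=(-2.0596,7.0825) cross=62.121; C₋=(6.1326,-9.9357) cross=-62.121
θ=252°:   branch - wants cross < 0 → take C=(6.1326,-9.9357) (cross=-62.121)
θ=252°: ex = (C−B)/|BC| = (0.7060,-0.7082); ey = (0.7082,0.7060)
θ=252°: P = B + 2.66·ex + 1.87·ey = (2.2752,-3.4170)
θ=326°: B = A + 3.00·(cos326°, sin326°) = (2.4871, -1.6776)
θ=326°: |BD| = 3.0214
θ=326°: circle(B,10.00) ∩ circle(D,10.00): a=1.5107, h=9.8852
θ=326°:   candidates: C₊=(-1.7450,7.3827) cross=29.867; C₋=(9.2322,-9.0603) cross=-29.867
θ=326°:   branch - wants cross < 0 → take C=(9.2322,-9.0603) (cross=-29.867)
θ=326°: ex = (C−B)/|BC| = (0.6745,-0.7383); ey = (0.7383,0.6745)
θ=326°: P = B + 2.66·ex + 1.87·ey = (5.6619,-2.3801)

θ=144°: -0.16 -0.57
θ=244°: 1.87 -3.36
θ=252°: 2.28 -3.42
θ=326°: 5.66 -2.38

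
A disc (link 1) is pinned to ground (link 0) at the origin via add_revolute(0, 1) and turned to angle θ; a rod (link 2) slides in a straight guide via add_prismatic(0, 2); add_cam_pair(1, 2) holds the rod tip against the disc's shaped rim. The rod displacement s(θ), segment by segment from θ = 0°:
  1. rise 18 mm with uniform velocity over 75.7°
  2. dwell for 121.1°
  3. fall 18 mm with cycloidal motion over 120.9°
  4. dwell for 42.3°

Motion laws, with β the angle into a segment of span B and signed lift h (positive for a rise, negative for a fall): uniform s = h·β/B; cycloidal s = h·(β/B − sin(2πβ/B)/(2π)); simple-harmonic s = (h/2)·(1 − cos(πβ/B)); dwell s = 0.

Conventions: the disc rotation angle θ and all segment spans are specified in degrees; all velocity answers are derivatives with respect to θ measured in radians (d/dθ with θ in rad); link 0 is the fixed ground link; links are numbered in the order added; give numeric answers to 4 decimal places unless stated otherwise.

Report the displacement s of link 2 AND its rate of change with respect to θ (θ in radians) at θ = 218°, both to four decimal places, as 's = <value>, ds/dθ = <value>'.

segment 1 (0° to 75.7°, uniform, h = 18) is passed completely: s = 0.0000 + (18) = 18.0000
segment 2 (75.7° to 196.8°, dwell): s unchanged at 18.0000
θ = 218° falls in segment 3 (196.8° to 317.7°, cycloidal, h = -18): β = 218 − 196.8 = 21.2°, B = 120.9°; Δs = -18·(0.1754 − sin(2π·0.1754)/(2π)) = -0.6009; s = 18.0000 − 0.6009 = 17.3991
velocity in seg [196.8°–317.7°] (cycloidal), θ in radians: β = 21.2° = 0.3700 rad, B = 120.9° = 2.1101 rad; ds/dθ = (h/B)(1 − cos(2πβ/B)) = ((-18)/2.1101)(1 − cos(2π·0.1754)) = -4.674471 mm/rad

s = 17.3991, ds/dθ = -4.6745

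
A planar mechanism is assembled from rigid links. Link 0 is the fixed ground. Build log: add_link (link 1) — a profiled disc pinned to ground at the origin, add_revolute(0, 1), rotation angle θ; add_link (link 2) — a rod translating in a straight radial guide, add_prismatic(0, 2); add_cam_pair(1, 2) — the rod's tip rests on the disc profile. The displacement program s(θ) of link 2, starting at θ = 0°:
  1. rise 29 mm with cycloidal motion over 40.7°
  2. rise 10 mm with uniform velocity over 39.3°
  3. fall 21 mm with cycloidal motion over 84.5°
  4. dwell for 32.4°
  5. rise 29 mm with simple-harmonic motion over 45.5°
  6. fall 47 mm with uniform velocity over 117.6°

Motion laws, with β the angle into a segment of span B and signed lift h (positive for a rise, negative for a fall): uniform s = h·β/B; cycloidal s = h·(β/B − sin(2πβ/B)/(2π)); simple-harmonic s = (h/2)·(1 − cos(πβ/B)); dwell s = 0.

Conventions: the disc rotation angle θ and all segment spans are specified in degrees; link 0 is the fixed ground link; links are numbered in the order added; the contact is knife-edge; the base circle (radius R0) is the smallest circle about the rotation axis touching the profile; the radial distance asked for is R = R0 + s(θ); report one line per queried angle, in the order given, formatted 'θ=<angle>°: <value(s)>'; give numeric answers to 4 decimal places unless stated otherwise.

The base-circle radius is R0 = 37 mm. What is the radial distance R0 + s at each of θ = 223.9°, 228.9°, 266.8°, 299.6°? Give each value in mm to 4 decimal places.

seg 1 [0°–40.7°] cycloidal, h=29: full span → s += 29 → s = 29.0000
seg 2 [40.7°–80°] uniform, h=10: full span → s += 10 → s = 39.0000
seg 3 [80°–164.5°] cycloidal, h=-21: full span → s += -21 → s = 18.0000
seg 4 [164.5°–196.9°] dwell: s stays 18.0000
seg 5 [196.9°–242.4°] simple-harmonic, h=29: θ=223.9° here. β=27, B=45.5. 29/2·(1 − cos(π·0.5934)) = 18.6942 → s = 36.6942
seg 5 [196.9°–242.4°] simple-harmonic, h=29: θ=228.9° here. β=32, B=45.5. 29/2·(1 − cos(π·0.7033)) = 23.1439 → s = 41.1439
seg 5 [196.9°–242.4°] simple-harmonic, h=29: full span → s += 29 → s = 47.0000
seg 6 [242.4°–360°] uniform, h=-47: θ=266.8° here. β=24.4, B=117.6. -47·24.4/117.6 = -9.7517 → s = 37.2483
seg 6 [242.4°–360°] uniform, h=-47: θ=299.6° here. β=57.2, B=117.6. -47·57.2/117.6 = -22.8605 → s = 24.1395
θ=223.9°: R = R0 + s = 37 + 36.6942 = 73.6942
θ=228.9°: R = R0 + s = 37 + 41.1439 = 78.1439
θ=266.8°: R = R0 + s = 37 + 37.2483 = 74.2483
θ=299.6°: R = R0 + s = 37 + 24.1395 = 61.1395

θ=223.9°: 73.6942
θ=228.9°: 78.1439
θ=266.8°: 74.2483
θ=299.6°: 61.1395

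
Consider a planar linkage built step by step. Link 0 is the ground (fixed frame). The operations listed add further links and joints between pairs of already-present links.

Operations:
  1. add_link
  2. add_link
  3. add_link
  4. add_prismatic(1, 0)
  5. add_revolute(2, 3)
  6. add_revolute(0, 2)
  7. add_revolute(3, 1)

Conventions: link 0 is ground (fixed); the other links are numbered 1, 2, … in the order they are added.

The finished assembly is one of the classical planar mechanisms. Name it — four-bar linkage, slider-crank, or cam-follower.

links: 4 (incl. ground); joints: 3 revolute, 1 prismatic, 0 higher (cam) pair, forming one closed loop
4 links, 3 revolutes + 1 prismatic in one loop → slider-crank

slider-crank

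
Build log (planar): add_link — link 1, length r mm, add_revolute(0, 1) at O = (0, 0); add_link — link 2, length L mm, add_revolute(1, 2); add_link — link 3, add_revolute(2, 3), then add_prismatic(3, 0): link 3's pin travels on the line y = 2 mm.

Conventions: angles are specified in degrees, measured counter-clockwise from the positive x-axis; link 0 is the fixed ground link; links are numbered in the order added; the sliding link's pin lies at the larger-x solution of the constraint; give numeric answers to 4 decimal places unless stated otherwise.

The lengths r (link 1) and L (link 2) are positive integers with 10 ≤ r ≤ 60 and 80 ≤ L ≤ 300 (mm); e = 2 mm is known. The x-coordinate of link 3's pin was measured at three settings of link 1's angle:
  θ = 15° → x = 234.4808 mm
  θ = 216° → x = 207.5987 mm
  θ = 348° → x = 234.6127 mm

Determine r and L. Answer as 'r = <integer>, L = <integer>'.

constraint per measurement: (x − r cos θ)² + (r sin θ − e)² = L²
subtracting the θ₁ and θ₂ equations cancels the r² and L² terms:
r = (x₁² − x₂²) / (2[(x₁cos θ₁ + e sin θ₁) − (x₂cos θ₂ + e sin θ₂)]) = 15.0000 → r = 15
L² = (x₁ − r cos θ₁)² + (r sin θ₁ − e)² = 48399.9846 → L = 220.0000 → L = 220
check at θ₃=348°: x = 234.6127 (printed 234.6127) ✓

r = 15, L = 220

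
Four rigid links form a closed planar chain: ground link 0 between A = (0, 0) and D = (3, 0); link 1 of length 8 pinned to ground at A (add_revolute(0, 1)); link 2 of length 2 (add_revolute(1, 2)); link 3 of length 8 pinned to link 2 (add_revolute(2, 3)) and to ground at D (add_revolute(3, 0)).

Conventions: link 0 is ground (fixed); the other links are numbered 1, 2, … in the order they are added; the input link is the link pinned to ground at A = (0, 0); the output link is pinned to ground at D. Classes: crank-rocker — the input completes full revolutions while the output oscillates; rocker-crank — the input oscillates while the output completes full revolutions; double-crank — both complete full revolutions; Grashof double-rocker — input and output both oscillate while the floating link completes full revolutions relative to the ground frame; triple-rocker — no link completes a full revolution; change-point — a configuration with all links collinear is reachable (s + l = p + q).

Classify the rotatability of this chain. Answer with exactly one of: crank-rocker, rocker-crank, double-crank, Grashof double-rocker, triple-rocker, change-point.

lengths: ground=3, input=8, coupler=2, output=8
sorted: s=2 (shortest), l=8 (longest), p+q=11
s + l = 10 vs p + q = 11
s + l < p + q (Grashof) with shortest = coupler link → Grashof double-rocker

Grashof double-rocker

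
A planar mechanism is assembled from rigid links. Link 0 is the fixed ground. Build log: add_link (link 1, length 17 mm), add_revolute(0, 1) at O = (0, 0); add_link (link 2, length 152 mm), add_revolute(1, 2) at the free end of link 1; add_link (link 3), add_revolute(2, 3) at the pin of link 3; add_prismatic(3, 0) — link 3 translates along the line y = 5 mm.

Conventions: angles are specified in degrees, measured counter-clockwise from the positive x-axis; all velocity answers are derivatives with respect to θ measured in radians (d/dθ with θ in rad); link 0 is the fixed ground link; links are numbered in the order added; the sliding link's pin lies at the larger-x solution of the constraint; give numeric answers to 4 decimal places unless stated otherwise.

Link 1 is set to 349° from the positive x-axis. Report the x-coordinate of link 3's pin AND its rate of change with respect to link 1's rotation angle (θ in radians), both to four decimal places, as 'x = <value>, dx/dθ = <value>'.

geometry: r = 17 mm, L = 152 mm, e = 5 mm
crank pin P = (r cos θ, r sin θ) = (16.687662, -3.243753)
h = r sin θ − e = -3.243753 − 5 = -8.243753
x = r cos θ + √(L² − h²) = 16.687662 + 151.776285 = 168.463947
dx/dθ = −r sin θ − h·r cos θ/√(L² − h²) (θ in radians; h = -8.243753) = 4.150146

x = 168.4639, dx/dθ = 4.1501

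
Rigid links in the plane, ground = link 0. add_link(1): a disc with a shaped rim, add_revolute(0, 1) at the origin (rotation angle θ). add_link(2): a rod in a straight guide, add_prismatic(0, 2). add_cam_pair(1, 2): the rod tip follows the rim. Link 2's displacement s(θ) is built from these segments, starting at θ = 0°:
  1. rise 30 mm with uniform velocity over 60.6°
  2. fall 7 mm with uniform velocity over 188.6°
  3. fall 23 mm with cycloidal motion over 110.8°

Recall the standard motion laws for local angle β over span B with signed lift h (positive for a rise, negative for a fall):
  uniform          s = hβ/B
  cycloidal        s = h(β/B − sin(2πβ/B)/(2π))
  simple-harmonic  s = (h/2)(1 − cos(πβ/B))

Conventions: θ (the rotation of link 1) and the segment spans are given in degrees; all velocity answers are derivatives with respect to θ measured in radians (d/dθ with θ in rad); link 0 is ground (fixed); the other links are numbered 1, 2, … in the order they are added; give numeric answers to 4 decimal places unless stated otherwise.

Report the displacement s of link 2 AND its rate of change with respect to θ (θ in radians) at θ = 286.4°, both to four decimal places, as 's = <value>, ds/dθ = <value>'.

segment 1 (0° to 60.6°, uniform, h = 30) is passed completely: s = 0.0000 + (30) = 30.0000
segment 2 (60.6° to 249.2°, uniform, h = -7) is passed completely: s = 30.0000 + (-7) = 23.0000
θ = 286.4° falls in segment 3 (249.2° to 360°, cycloidal, h = -23): β = 286.4 − 249.2 = 37.2°, B = 110.8°; Δs = -23·(0.3357 − sin(2π·0.3357)/(2π)) = -4.5799; s = 23.0000 − 4.5799 = 18.4201
velocity in seg [249.2°–360°] (cycloidal), θ in radians: β = 37.2° = 0.6493 rad, B = 110.8° = 1.9338 rad; ds/dθ = (h/B)(1 − cos(2πβ/B)) = ((-23)/1.9338)(1 − cos(2π·0.3357)) = -17.995364 mm/rad

s = 18.4201, ds/dθ = -17.9954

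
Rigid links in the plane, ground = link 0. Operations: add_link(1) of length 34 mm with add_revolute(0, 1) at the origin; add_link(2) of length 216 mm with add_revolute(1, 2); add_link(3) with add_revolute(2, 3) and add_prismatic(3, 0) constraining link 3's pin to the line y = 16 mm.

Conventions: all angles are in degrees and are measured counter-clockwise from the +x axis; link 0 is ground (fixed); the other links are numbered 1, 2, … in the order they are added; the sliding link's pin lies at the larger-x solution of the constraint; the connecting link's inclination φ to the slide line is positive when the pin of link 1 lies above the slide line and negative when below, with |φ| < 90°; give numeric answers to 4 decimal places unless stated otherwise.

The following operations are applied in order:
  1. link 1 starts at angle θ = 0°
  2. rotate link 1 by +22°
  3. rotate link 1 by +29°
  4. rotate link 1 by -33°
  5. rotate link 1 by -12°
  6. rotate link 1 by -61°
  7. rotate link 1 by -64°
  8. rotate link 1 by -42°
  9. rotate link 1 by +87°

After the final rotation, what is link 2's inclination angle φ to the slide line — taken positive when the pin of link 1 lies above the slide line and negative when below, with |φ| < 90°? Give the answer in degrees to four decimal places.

geometry: r = 34 mm, L = 216 mm, e = 16 mm; θ starts at 0°
rotate link 1 by +22°: θ ← 0° +22° = 22°
rotate link 1 by +29°: θ ← 22° +29° = 51°
rotate link 1 by -33°: θ ← 51° -33° = 18°
rotate link 1 by -12°: θ ← 18° -12° = 6°
rotate link 1 by -61°: θ ← 6° -61° = -55°
rotate link 1 by -64°: θ ← -55° -64° = -119°
rotate link 1 by -42°: θ ← -119° -42° = -161°
rotate link 1 by +87°: θ ← -161° +87° = -74°
h = r sin θ − e = -32.682898 − 16 = -48.682898
sin φ = h / L = -48.682898 / 216 = -0.22538379
φ = arcsin(-0.22538379) = -13.025447°

-13.0254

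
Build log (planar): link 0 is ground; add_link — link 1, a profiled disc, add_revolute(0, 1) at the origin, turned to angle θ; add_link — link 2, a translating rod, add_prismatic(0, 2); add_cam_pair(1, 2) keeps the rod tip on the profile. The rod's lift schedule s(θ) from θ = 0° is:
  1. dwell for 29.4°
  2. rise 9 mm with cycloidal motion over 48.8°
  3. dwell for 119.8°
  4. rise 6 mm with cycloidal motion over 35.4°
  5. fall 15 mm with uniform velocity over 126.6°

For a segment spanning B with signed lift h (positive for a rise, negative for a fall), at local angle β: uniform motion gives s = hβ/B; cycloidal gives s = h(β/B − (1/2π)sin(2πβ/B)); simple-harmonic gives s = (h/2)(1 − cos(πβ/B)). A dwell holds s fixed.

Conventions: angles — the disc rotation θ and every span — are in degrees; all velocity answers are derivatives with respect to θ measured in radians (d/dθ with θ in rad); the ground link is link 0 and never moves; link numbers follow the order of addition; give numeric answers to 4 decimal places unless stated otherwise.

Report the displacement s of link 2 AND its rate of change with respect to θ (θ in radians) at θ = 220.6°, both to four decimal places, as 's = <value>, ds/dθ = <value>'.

seg 1 [0°–29.4°] dwell: s stays 0.0000
seg 2 [29.4°–78.2°] cycloidal, h=9: full span → s += 9 → s = 9.0000
seg 3 [78.2°–198°] dwell: s stays 9.0000
seg 4 [198°–233.4°] cycloidal, h=6: θ=220.6° here. β=22.6, B=35.4. 6·(0.6384 − sin(2π·0.6384)/(2π)) = 4.5602 → s = 13.5602
velocity in seg [198°–233.4°] (cycloidal), θ in radians: β = 22.6° = 0.3944 rad, B = 35.4° = 0.6178 rad; ds/dθ = (h/B)(1 − cos(2πβ/B)) = (6/0.6178)(1 − cos(2π·0.6384)) = 15.975334 mm/rad

s = 13.5602, ds/dθ = 15.9753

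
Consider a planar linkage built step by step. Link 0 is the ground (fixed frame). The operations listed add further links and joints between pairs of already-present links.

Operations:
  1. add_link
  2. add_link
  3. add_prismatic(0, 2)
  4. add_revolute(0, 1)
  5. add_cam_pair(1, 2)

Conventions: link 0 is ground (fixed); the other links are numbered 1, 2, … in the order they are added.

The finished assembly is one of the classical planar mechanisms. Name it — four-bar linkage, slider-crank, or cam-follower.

links: 3 (incl. ground); joints: 1 revolute, 1 prismatic, 1 higher (cam) pair, forming one closed loop
3 links, revolute + prismatic + higher pair in one loop → cam-follower

cam-follower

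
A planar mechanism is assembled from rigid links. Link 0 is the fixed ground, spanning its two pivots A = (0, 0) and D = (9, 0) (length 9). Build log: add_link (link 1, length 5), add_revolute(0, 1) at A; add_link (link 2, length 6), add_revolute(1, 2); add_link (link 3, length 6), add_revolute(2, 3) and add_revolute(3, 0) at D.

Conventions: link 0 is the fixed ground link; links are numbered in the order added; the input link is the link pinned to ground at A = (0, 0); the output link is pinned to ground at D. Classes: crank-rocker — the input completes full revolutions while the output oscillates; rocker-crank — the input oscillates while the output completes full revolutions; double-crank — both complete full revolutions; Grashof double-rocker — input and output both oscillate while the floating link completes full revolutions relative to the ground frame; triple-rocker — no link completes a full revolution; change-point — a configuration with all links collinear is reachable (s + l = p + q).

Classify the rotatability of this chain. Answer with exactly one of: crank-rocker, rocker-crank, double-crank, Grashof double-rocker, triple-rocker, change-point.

lengths: ground=9, input=5, coupler=6, output=6
sorted: s=5 (shortest), l=9 (longest), p+q=12
s + l = 14 vs p + q = 12
s + l > p + q → non-Grashof → no link fully rotates → triple-rocker

triple-rocker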